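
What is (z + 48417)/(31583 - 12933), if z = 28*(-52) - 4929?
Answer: 21016/9325 ≈ 2.2537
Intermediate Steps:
z = -6385 (z = -1456 - 4929 = -6385)
(z + 48417)/(31583 - 12933) = (-6385 + 48417)/(31583 - 12933) = 42032/18650 = 42032*(1/18650) = 21016/9325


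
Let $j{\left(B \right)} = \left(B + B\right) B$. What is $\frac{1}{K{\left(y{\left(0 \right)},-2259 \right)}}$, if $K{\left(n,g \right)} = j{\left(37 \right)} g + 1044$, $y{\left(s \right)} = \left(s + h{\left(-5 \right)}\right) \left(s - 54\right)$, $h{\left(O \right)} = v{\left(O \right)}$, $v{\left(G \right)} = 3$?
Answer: $- \frac{1}{6184098} \approx -1.617 \cdot 10^{-7}$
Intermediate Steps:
$h{\left(O \right)} = 3$
$j{\left(B \right)} = 2 B^{2}$ ($j{\left(B \right)} = 2 B B = 2 B^{2}$)
$y{\left(s \right)} = \left(-54 + s\right) \left(3 + s\right)$ ($y{\left(s \right)} = \left(s + 3\right) \left(s - 54\right) = \left(3 + s\right) \left(-54 + s\right) = \left(-54 + s\right) \left(3 + s\right)$)
$K{\left(n,g \right)} = 1044 + 2738 g$ ($K{\left(n,g \right)} = 2 \cdot 37^{2} g + 1044 = 2 \cdot 1369 g + 1044 = 2738 g + 1044 = 1044 + 2738 g$)
$\frac{1}{K{\left(y{\left(0 \right)},-2259 \right)}} = \frac{1}{1044 + 2738 \left(-2259\right)} = \frac{1}{1044 - 6185142} = \frac{1}{-6184098} = - \frac{1}{6184098}$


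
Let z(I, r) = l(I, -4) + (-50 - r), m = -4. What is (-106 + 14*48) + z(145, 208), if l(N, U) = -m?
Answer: 312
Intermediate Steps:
l(N, U) = 4 (l(N, U) = -1*(-4) = 4)
z(I, r) = -46 - r (z(I, r) = 4 + (-50 - r) = -46 - r)
(-106 + 14*48) + z(145, 208) = (-106 + 14*48) + (-46 - 1*208) = (-106 + 672) + (-46 - 208) = 566 - 254 = 312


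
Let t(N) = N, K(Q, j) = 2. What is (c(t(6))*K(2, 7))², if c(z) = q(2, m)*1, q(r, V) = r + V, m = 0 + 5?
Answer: 196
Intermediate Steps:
m = 5
q(r, V) = V + r
c(z) = 7 (c(z) = (5 + 2)*1 = 7*1 = 7)
(c(t(6))*K(2, 7))² = (7*2)² = 14² = 196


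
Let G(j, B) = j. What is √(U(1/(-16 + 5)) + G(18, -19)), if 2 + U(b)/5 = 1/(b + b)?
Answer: I*√78/2 ≈ 4.4159*I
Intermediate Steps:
U(b) = -10 + 5/(2*b) (U(b) = -10 + 5/(b + b) = -10 + 5/((2*b)) = -10 + 5*(1/(2*b)) = -10 + 5/(2*b))
√(U(1/(-16 + 5)) + G(18, -19)) = √((-10 + 5/(2*(1/(-16 + 5)))) + 18) = √((-10 + 5/(2*(1/(-11)))) + 18) = √((-10 + 5/(2*(-1/11))) + 18) = √((-10 + (5/2)*(-11)) + 18) = √((-10 - 55/2) + 18) = √(-75/2 + 18) = √(-39/2) = I*√78/2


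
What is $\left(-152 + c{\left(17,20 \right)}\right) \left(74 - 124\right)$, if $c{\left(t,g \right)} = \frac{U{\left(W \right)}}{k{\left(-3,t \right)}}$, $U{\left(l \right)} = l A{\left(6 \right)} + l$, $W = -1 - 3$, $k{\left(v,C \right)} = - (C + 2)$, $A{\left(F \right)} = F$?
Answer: $\frac{143000}{19} \approx 7526.3$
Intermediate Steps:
$k{\left(v,C \right)} = -2 - C$ ($k{\left(v,C \right)} = - (2 + C) = -2 - C$)
$W = -4$
$U{\left(l \right)} = 7 l$ ($U{\left(l \right)} = l 6 + l = 6 l + l = 7 l$)
$c{\left(t,g \right)} = - \frac{28}{-2 - t}$ ($c{\left(t,g \right)} = \frac{7 \left(-4\right)}{-2 - t} = - \frac{28}{-2 - t}$)
$\left(-152 + c{\left(17,20 \right)}\right) \left(74 - 124\right) = \left(-152 + \frac{28}{2 + 17}\right) \left(74 - 124\right) = \left(-152 + \frac{28}{19}\right) \left(-50\right) = \left(- \frac{2860}{19}\right) \left(-50\right) = \frac{143000}{19}$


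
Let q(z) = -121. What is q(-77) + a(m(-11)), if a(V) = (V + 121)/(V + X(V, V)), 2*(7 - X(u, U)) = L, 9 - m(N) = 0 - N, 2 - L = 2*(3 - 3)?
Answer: -365/4 ≈ -91.250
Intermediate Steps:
L = 2 (L = 2 - 2*(3 - 3) = 2 - 2*0 = 2 - 1*0 = 2 + 0 = 2)
m(N) = 9 + N (m(N) = 9 - (0 - N) = 9 - (-1)*N = 9 + N)
X(u, U) = 6 (X(u, U) = 7 - ½*2 = 7 - 1 = 6)
a(V) = (121 + V)/(6 + V) (a(V) = (V + 121)/(V + 6) = (121 + V)/(6 + V))
q(-77) + a(m(-11)) = -121 + (121 + (9 - 11))/(6 + (9 - 11)) = -121 + (121 - 2)/(6 - 2) = -121 + 119/4 = -365/4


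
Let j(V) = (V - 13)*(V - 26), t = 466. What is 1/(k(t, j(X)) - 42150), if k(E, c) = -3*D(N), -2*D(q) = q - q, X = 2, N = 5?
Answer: -1/42150 ≈ -2.3725e-5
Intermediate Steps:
j(V) = (-26 + V)*(-13 + V) (j(V) = (-13 + V)*(-26 + V) = (-26 + V)*(-13 + V))
D(q) = 0 (D(q) = -(q - q)/2 = -½*0 = 0)
k(E, c) = 0 (k(E, c) = -3*0 = 0)
1/(k(t, j(X)) - 42150) = 1/(0 - 42150) = 1/(-42150) = -1/42150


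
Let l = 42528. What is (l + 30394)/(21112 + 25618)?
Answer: 36461/23365 ≈ 1.5605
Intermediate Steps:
(l + 30394)/(21112 + 25618) = (42528 + 30394)/(21112 + 25618) = 72922/46730 = 72922*(1/46730) = 36461/23365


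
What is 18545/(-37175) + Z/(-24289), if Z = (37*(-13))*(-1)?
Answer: -93664136/180588715 ≈ -0.51866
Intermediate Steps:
Z = 481 (Z = -481*(-1) = 481)
18545/(-37175) + Z/(-24289) = 18545/(-37175) + 481/(-24289) = 18545*(-1/37175) + 481*(-1/24289) = -3709/7435 - 481/24289 = -93664136/180588715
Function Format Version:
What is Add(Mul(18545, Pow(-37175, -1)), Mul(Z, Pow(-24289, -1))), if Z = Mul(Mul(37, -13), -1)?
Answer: Rational(-93664136, 180588715) ≈ -0.51866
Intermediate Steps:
Z = 481 (Z = Mul(-481, -1) = 481)
Add(Mul(18545, Pow(-37175, -1)), Mul(Z, Pow(-24289, -1))) = Add(Mul(18545, Pow(-37175, -1)), Mul(481, Pow(-24289, -1))) = Add(Mul(18545, Rational(-1, 37175)), Mul(481, Rational(-1, 24289))) = Add(Rational(-3709, 7435), Rational(-481, 24289)) = Rational(-93664136, 180588715)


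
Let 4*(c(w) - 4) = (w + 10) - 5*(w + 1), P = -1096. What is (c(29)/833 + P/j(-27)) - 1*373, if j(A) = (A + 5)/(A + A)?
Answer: -112272785/36652 ≈ -3063.2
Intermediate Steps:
j(A) = (5 + A)/(2*A) (j(A) = (5 + A)/((2*A)) = (5 + A)*(1/(2*A)) = (5 + A)/(2*A))
c(w) = 21/4 - w (c(w) = 4 + ((w + 10) - 5*(w + 1))/4 = 4 + ((10 + w) - 5*(1 + w))/4 = 4 + ((10 + w) + (-5 - 5*w))/4 = 4 + (5 - 4*w)/4 = 4 + (5/4 - w) = 21/4 - w)
(c(29)/833 + P/j(-27)) - 1*373 = ((21/4 - 1*29)/833 - 1096*(-54/(5 - 27))) - 1*373 = ((21/4 - 29)*(1/833) - 1096/((½)*(-1/27)*(-22))) - 373 = (-95/4*1/833 - 1096/11/27) - 373 = (-95/3332 - 1096*27/11) - 373 = (-95/3332 - 29592/11) - 373 = -98601589/36652 - 373 = -112272785/36652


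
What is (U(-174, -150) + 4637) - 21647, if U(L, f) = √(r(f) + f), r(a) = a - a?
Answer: -17010 + 5*I*√6 ≈ -17010.0 + 12.247*I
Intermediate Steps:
r(a) = 0
U(L, f) = √f (U(L, f) = √(0 + f) = √f)
(U(-174, -150) + 4637) - 21647 = (√(-150) + 4637) - 21647 = (5*I*√6 + 4637) - 21647 = (4637 + 5*I*√6) - 21647 = -17010 + 5*I*√6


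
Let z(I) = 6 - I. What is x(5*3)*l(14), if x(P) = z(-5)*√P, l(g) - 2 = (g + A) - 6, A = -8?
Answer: 22*√15 ≈ 85.206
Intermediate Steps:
l(g) = -12 + g (l(g) = 2 + ((g - 8) - 6) = 2 + ((-8 + g) - 6) = 2 + (-14 + g) = -12 + g)
x(P) = 11*√P (x(P) = (6 - 1*(-5))*√P = (6 + 5)*√P = 11*√P)
x(5*3)*l(14) = (11*√(5*3))*(-12 + 14) = (11*√15)*2 = 22*√15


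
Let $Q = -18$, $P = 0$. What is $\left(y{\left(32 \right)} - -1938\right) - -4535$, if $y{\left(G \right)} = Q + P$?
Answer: $6455$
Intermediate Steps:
$y{\left(G \right)} = -18$ ($y{\left(G \right)} = -18 + 0 = -18$)
$\left(y{\left(32 \right)} - -1938\right) - -4535 = \left(-18 - -1938\right) - -4535 = \left(-18 + 1938\right) + 4535 = 1920 + 4535 = 6455$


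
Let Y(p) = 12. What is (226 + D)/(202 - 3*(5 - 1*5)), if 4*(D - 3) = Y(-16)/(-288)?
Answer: 21983/19392 ≈ 1.1336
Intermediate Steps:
D = 287/96 (D = 3 + (12/(-288))/4 = 3 + (12*(-1/288))/4 = 3 + (1/4)*(-1/24) = 3 - 1/96 = 287/96 ≈ 2.9896)
(226 + D)/(202 - 3*(5 - 1*5)) = (226 + 287/96)/(202 - 3*(5 - 1*5)) = 21983/(96*(202 - 3*(5 - 5))) = 21983/(96*(202 - 3*0)) = 21983/(96*(202 + 0)) = (21983/96)/202 = (21983/96)*(1/202) = 21983/19392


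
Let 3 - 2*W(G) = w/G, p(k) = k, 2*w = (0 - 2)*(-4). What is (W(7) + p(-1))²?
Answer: 9/196 ≈ 0.045918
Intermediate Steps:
w = 4 (w = ((0 - 2)*(-4))/2 = (-2*(-4))/2 = (½)*8 = 4)
W(G) = 3/2 - 2/G
(W(7) + p(-1))² = ((3/2 - 2/7) - 1)² = (17/14 - 1)² = (3/14)² = 9/196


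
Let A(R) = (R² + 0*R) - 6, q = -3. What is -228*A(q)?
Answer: -684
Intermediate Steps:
A(R) = -6 + R² (A(R) = (R² + 0) - 6 = R² - 6 = -6 + R²)
-228*A(q) = -228*(-6 + (-3)²) = -228*(-6 + 9) = -228*3 = -684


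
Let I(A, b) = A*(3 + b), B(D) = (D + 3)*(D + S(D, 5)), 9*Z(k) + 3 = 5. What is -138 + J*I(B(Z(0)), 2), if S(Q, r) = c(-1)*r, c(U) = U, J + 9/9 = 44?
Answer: -279283/81 ≈ -3447.9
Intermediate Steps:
J = 43 (J = -1 + 44 = 43)
S(Q, r) = -r
Z(k) = 2/9 (Z(k) = -⅓ + (⅑)*5 = -⅓ + 5/9 = 2/9)
B(D) = (-5 + D)*(3 + D) (B(D) = (D + 3)*(D - 1*5) = (3 + D)*(D - 5) = (3 + D)*(-5 + D) = (-5 + D)*(3 + D))
-138 + J*I(B(Z(0)), 2) = -138 + 43*((-15 + (2/9)² - 2*2/9)*(3 + 2)) = -138 + 43*((-15 + 4/81 - 4/9)*5) = -138 + 43*(-1247/81*5) = -138 + 43*(-6235/81) = -138 - 268105/81 = -279283/81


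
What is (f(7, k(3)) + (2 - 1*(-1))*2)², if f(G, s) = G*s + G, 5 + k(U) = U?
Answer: 1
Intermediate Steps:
k(U) = -5 + U
f(G, s) = G + G*s
(f(7, k(3)) + (2 - 1*(-1))*2)² = (7*(1 + (-5 + 3)) + (2 - 1*(-1))*2)² = (7*(1 - 2) + (2 + 1)*2)² = (7*(-1) + 3*2)² = (-7 + 6)² = (-1)² = 1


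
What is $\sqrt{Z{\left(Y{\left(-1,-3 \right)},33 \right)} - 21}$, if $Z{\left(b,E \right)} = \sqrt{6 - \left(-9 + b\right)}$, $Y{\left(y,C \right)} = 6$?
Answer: $3 i \sqrt{2} \approx 4.2426 i$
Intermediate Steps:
$Z{\left(b,E \right)} = \sqrt{15 - b}$
$\sqrt{Z{\left(Y{\left(-1,-3 \right)},33 \right)} - 21} = \sqrt{\sqrt{15 - 6} - 21} = \sqrt{\sqrt{9} - 21} = \sqrt{3 - 21} = \sqrt{-18} = 3 i \sqrt{2}$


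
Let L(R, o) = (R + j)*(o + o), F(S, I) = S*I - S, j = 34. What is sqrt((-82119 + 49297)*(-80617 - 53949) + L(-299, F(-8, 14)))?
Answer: 2*sqrt(1104195093) ≈ 66459.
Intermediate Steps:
F(S, I) = -S + I*S (F(S, I) = I*S - S = -S + I*S)
L(R, o) = 2*o*(34 + R) (L(R, o) = (R + 34)*(o + o) = (34 + R)*(2*o) = 2*o*(34 + R))
sqrt((-82119 + 49297)*(-80617 - 53949) + L(-299, F(-8, 14))) = sqrt((-82119 + 49297)*(-80617 - 53949) + 2*(-8*(-1 + 14))*(34 - 299)) = sqrt(-32822*(-134566) + 2*(-8*13)*(-265)) = sqrt(4416725252 + 2*(-104)*(-265)) = sqrt(4416725252 + 55120) = sqrt(4416780372) = 2*sqrt(1104195093)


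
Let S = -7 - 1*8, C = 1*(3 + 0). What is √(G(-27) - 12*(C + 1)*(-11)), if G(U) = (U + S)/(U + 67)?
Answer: 3*√5855/10 ≈ 22.955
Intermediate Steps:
C = 3 (C = 1*3 = 3)
S = -15 (S = -7 - 8 = -15)
G(U) = (-15 + U)/(67 + U) (G(U) = (U - 15)/(U + 67) = (-15 + U)/(67 + U))
√(G(-27) - 12*(C + 1)*(-11)) = √((-15 - 27)/(67 - 27) - 12*(3 + 1)*(-11)) = √(-42/40 - 12*4*(-11)) = √((1/40)*(-42) - 48*(-11)) = √(-21/20 + 528) = √(10539/20) = 3*√5855/10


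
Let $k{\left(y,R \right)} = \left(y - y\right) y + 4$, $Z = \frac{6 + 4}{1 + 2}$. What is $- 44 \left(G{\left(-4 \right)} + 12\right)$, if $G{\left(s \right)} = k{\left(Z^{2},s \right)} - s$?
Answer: $-880$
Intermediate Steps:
$Z = \frac{10}{3} \approx 3.3333$
$k{\left(y,R \right)} = 4$ ($k{\left(y,R \right)} = 0 y + 4 = 0 + 4 = 4$)
$G{\left(s \right)} = 4 - s$
$- 44 \left(G{\left(-4 \right)} + 12\right) = - 44 \left(\left(4 - -4\right) + 12\right) = - 44 \left(\left(4 + 4\right) + 12\right) = - 44 \left(8 + 12\right) = \left(-44\right) 20 = -880$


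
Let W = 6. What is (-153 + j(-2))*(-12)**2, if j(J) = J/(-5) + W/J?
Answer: -112032/5 ≈ -22406.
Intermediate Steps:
j(J) = 6/J - J/5 (j(J) = J/(-5) + 6/J = J*(-1/5) + 6/J = -J/5 + 6/J = 6/J - J/5)
(-153 + j(-2))*(-12)**2 = (-153 + (6/(-2) - 1/5*(-2)))*(-12)**2 = (-153 + (6*(-1/2) + 2/5))*144 = (-153 + (-3 + 2/5))*144 = (-153 - 13/5)*144 = -778/5*144 = -112032/5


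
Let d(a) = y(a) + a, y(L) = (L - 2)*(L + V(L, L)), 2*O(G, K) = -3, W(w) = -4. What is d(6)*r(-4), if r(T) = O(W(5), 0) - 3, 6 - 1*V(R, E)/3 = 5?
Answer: -189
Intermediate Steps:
V(R, E) = 3 (V(R, E) = 18 - 3*5 = 18 - 15 = 3)
O(G, K) = -3/2 (O(G, K) = (½)*(-3) = -3/2)
y(L) = (-2 + L)*(3 + L) (y(L) = (L - 2)*(L + 3) = (-2 + L)*(3 + L))
r(T) = -9/2 (r(T) = -3/2 - 3 = -9/2)
d(a) = -6 + a² + 2*a (d(a) = (-6 + a + a²) + a = -6 + a² + 2*a)
d(6)*r(-4) = (-6 + 6² + 2*6)*(-9/2) = (-6 + 36 + 12)*(-9/2) = 42*(-9/2) = -189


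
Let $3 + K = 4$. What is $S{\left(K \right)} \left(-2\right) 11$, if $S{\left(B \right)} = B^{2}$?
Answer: $-22$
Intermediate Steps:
$K = 1$ ($K = -3 + 4 = 1$)
$S{\left(K \right)} \left(-2\right) 11 = 1^{2} \left(-2\right) 11 = 1 \left(-2\right) 11 = \left(-2\right) 11 = -22$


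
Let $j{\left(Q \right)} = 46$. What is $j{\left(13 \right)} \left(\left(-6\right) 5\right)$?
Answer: $-1380$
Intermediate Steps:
$j{\left(13 \right)} \left(\left(-6\right) 5\right) = 46 \left(\left(-6\right) 5\right) = 46 \left(-30\right) = -1380$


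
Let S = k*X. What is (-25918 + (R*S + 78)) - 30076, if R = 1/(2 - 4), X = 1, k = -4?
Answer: -55914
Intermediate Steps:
R = -½ (R = 1/(-2) = -½ ≈ -0.50000)
S = -4 (S = -4*1 = -4)
(-25918 + (R*S + 78)) - 30076 = (-25918 + (-½*(-4) + 78)) - 30076 = (-25918 + (2 + 78)) - 30076 = (-25918 + 80) - 30076 = -25838 - 30076 = -55914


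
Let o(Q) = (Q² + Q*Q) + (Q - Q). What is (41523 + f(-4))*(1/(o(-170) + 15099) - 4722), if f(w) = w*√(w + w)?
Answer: -14293423964271/72899 + 2753832616*I*√2/72899 ≈ -1.9607e+8 + 53423.0*I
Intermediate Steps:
o(Q) = 2*Q² (o(Q) = (Q² + Q²) + 0 = 2*Q² + 0 = 2*Q²)
f(w) = √2*w^(3/2) (f(w) = w*√(2*w) = w*(√2*√w) = √2*w^(3/2))
(41523 + f(-4))*(1/(o(-170) + 15099) - 4722) = (41523 + √2*(-4)^(3/2))*(1/(2*(-170)² + 15099) - 4722) = (41523 + √2*(-8*I))*(1/(2*28900 + 15099) - 4722) = (41523 - 8*I*√2)*(1/(57800 + 15099) - 4722) = (41523 - 8*I*√2)*(1/72899 - 4722) = (41523 - 8*I*√2)*(-344229077/72899) = -14293423964271/72899 + 2753832616*I*√2/72899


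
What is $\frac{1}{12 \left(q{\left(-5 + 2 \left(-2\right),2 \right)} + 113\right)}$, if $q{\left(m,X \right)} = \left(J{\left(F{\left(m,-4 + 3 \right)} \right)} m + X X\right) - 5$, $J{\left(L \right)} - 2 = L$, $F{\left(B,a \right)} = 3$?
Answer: $\frac{1}{804} \approx 0.0012438$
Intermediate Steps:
$J{\left(L \right)} = 2 + L$
$q{\left(m,X \right)} = -5 + X^{2} + 5 m$ ($q{\left(m,X \right)} = \left(\left(2 + 3\right) m + X X\right) - 5 = \left(5 m + X^{2}\right) - 5 = \left(X^{2} + 5 m\right) - 5 = -5 + X^{2} + 5 m$)
$\frac{1}{12 \left(q{\left(-5 + 2 \left(-2\right),2 \right)} + 113\right)} = \frac{1}{12 \left(\left(-5 + 2^{2} + 5 \left(-5 + 2 \left(-2\right)\right)\right) + 113\right)} = \frac{1}{12 \left(\left(-5 + 4 + 5 \left(-5 - 4\right)\right) + 113\right)} = \frac{1}{12 \left(\left(-5 + 4 + 5 \left(-9\right)\right) + 113\right)} = \frac{1}{12 \left(\left(-5 + 4 - 45\right) + 113\right)} = \frac{1}{12 \left(-46 + 113\right)} = \frac{1}{12 \cdot 67} = \frac{1}{804}$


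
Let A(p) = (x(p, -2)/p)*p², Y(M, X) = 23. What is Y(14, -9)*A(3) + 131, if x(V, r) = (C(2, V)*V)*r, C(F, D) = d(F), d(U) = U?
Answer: -697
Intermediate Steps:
C(F, D) = F
x(V, r) = 2*V*r (x(V, r) = (2*V)*r = 2*V*r)
A(p) = -4*p² (A(p) = ((2*p*(-2))/p)*p² = ((-4*p)/p)*p² = -4*p²)
Y(14, -9)*A(3) + 131 = 23*(-4*3²) + 131 = 23*(-4*9) + 131 = 23*(-36) + 131 = -828 + 131 = -697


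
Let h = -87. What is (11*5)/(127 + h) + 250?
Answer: 2011/8 ≈ 251.38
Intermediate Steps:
(11*5)/(127 + h) + 250 = (11*5)/(127 - 87) + 250 = 55/40 + 250 = (1/40)*55 + 250 = 11/8 + 250 = 2011/8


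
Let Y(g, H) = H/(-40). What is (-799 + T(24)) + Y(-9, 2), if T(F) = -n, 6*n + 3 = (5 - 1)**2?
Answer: -48073/60 ≈ -801.22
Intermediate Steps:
n = 13/6 (n = -1/2 + (5 - 1)**2/6 = -1/2 + (1/6)*4**2 = -1/2 + (1/6)*16 = -1/2 + 8/3 = 13/6 ≈ 2.1667)
T(F) = -13/6 (T(F) = -1*13/6 = -13/6)
Y(g, H) = -H/40 (Y(g, H) = H*(-1/40) = -H/40)
(-799 + T(24)) + Y(-9, 2) = (-799 - 13/6) - 1/40*2 = -4807/6 - 1/20 = -48073/60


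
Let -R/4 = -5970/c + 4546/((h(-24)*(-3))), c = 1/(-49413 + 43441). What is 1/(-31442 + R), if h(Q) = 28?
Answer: -21/2995494296 ≈ -7.0105e-9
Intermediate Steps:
c = -1/5972 (c = 1/(-5972) = -1/5972 ≈ -0.00016745)
R = -2994834014/21 (R = -4*(-5970/(-1/5972) + 4546/((28*(-3)))) = -4*(-5970*(-5972) + 4546/(-84)) = -4*(35652840 + 4546*(-1/84)) = -4*(35652840 - 2273/42) = -4*1497417007/42 = -2994834014/21 ≈ -1.4261e+8)
1/(-31442 + R) = 1/(-31442 - 2994834014/21) = 1/(-2995494296/21) = -21/2995494296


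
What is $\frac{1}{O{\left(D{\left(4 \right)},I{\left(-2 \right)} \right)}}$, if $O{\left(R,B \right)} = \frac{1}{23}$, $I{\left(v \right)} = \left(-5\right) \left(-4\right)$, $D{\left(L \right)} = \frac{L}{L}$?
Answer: $23$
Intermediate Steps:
$D{\left(L \right)} = 1$
$I{\left(v \right)} = 20$
$O{\left(R,B \right)} = \frac{1}{23}$
$\frac{1}{O{\left(D{\left(4 \right)},I{\left(-2 \right)} \right)}} = \frac{1}{\frac{1}{23}} = 23$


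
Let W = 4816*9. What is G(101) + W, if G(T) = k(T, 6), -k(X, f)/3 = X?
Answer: 43041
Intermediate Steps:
k(X, f) = -3*X
W = 43344
G(T) = -3*T
G(101) + W = -3*101 + 43344 = -303 + 43344 = 43041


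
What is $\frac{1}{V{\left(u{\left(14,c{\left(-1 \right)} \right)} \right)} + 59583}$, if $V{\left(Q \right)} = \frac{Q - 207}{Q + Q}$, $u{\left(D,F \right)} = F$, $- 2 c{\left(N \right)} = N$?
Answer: $\frac{2}{118753} \approx 1.6842 \cdot 10^{-5}$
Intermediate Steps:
$c{\left(N \right)} = - \frac{N}{2}$
$V{\left(Q \right)} = \frac{-207 + Q}{2 Q}$
$\frac{1}{V{\left(u{\left(14,c{\left(-1 \right)} \right)} \right)} + 59583} = \frac{1}{\frac{-207 - - \frac{1}{2}}{2 \left(\left(- \frac{1}{2}\right) \left(-1\right)\right)} + 59583} = \frac{1}{\frac{\frac{1}{\frac{1}{2}} \left(-207 + \frac{1}{2}\right)}{2} + 59583} = \frac{1}{\frac{1}{2} \cdot 2 \left(- \frac{413}{2}\right) + 59583} = \frac{1}{- \frac{413}{2} + 59583} = \frac{1}{\frac{118753}{2}} = \frac{2}{118753}$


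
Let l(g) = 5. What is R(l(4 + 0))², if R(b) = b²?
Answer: 625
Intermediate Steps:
R(l(4 + 0))² = (5²)² = 25² = 625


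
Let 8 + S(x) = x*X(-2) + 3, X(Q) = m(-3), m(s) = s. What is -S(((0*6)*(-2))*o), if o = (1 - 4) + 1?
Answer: 5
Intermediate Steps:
X(Q) = -3
o = -2 (o = -3 + 1 = -2)
S(x) = -5 - 3*x (S(x) = -8 + (x*(-3) + 3) = -8 + (-3*x + 3) = -8 + (3 - 3*x) = -5 - 3*x)
-S(((0*6)*(-2))*o) = -(-5 - 3*(0*6)*(-2)*(-2)) = -(-5 - 3*0*(-2)*(-2)) = -(-5 - 0*(-2)) = -(-5 - 3*0) = -(-5 + 0) = -1*(-5) = 5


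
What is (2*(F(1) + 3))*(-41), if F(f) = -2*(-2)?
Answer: -574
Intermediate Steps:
F(f) = 4
(2*(F(1) + 3))*(-41) = (2*(4 + 3))*(-41) = (2*7)*(-41) = 14*(-41) = -574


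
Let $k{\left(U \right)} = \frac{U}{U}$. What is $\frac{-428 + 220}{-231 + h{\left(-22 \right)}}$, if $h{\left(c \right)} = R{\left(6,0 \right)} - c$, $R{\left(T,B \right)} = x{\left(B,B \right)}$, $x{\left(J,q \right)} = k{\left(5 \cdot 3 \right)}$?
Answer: $1$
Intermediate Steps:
$k{\left(U \right)} = 1$
$x{\left(J,q \right)} = 1$
$R{\left(T,B \right)} = 1$
$h{\left(c \right)} = 1 - c$
$\frac{-428 + 220}{-231 + h{\left(-22 \right)}} = \frac{-428 + 220}{-231 + \left(1 - -22\right)} = - \frac{208}{-231 + \left(1 + 22\right)} = - \frac{208}{-231 + 23} = - \frac{208}{-208} = \left(-208\right) \left(- \frac{1}{208}\right) = 1$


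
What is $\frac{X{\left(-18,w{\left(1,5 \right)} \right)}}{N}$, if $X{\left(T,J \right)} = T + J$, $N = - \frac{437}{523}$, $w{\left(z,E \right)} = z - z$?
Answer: $\frac{9414}{437} \approx 21.542$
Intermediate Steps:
$w{\left(z,E \right)} = 0$
$N = - \frac{437}{523}$ ($N = \left(-437\right) \frac{1}{523} = - \frac{437}{523} \approx -0.83556$)
$X{\left(T,J \right)} = J + T$
$\frac{X{\left(-18,w{\left(1,5 \right)} \right)}}{N} = \frac{0 - 18}{- \frac{437}{523}} = \left(-18\right) \left(- \frac{523}{437}\right) = \frac{9414}{437}$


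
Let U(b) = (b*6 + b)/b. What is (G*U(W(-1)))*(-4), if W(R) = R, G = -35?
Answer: 980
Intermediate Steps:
U(b) = 7 (U(b) = (6*b + b)/b = (7*b)/b = 7)
(G*U(W(-1)))*(-4) = -35*7*(-4) = -245*(-4) = 980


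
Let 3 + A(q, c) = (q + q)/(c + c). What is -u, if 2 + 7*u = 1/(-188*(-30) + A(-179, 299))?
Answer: 481467/1685284 ≈ 0.28569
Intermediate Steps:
A(q, c) = -3 + q/c (A(q, c) = -3 + (q + q)/(c + c) = -3 + (2*q)/((2*c)) = -3 + (2*q)*(1/(2*c)) = -3 + q/c)
u = -481467/1685284 (u = -2/7 + 1/(7*(-188*(-30) + (-3 - 179/299))) = -2/7 + 1/(7*(5640 + (-3 - 179*1/299))) = -2/7 + 1/(7*(5640 + (-3 - 179/299))) = -2/7 + 1/(7*(5640 - 1076/299)) = -2/7 + 1/(7*(1685284/299)) = -2/7 + (⅐)*(299/1685284) = -2/7 + 299/11796988 = -481467/1685284 ≈ -0.28569)
-u = -1*(-481467/1685284) = 481467/1685284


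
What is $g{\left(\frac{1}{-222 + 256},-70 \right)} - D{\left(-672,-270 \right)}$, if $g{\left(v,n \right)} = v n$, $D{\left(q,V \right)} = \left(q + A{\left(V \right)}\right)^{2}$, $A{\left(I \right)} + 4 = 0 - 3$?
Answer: $- \frac{7837732}{17} \approx -4.6104 \cdot 10^{5}$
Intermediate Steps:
$A{\left(I \right)} = -7$ ($A{\left(I \right)} = -4 + \left(0 - 3\right) = -4 - 3 = -7$)
$D{\left(q,V \right)} = \left(-7 + q\right)^{2}$ ($D{\left(q,V \right)} = \left(q - 7\right)^{2} = \left(-7 + q\right)^{2}$)
$g{\left(v,n \right)} = n v$
$g{\left(\frac{1}{-222 + 256},-70 \right)} - D{\left(-672,-270 \right)} = - \frac{70}{-222 + 256} - \left(-7 - 672\right)^{2} = - \frac{70}{34} - \left(-679\right)^{2} = \left(-70\right) \frac{1}{34} - 461041 = - \frac{35}{17} - 461041 = - \frac{7837732}{17}$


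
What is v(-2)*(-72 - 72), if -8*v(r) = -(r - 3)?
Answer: 90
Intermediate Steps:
v(r) = -3/8 + r/8 (v(r) = -(-1)*(r - 3)/8 = -(-1)*(-3 + r)/8 = -(3 - r)/8 = -3/8 + r/8)
v(-2)*(-72 - 72) = (-3/8 + (⅛)*(-2))*(-72 - 72) = (-3/8 - ¼)*(-144) = -5/8*(-144) = 90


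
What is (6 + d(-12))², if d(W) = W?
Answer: 36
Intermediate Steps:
(6 + d(-12))² = (6 - 12)² = (-6)² = 36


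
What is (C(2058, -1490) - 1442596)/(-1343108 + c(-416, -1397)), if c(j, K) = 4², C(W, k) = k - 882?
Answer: 361242/335773 ≈ 1.0759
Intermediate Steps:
C(W, k) = -882 + k
c(j, K) = 16
(C(2058, -1490) - 1442596)/(-1343108 + c(-416, -1397)) = ((-882 - 1490) - 1442596)/(-1343108 + 16) = (-2372 - 1442596)/(-1343092) = -1444968*(-1/1343092) = 361242/335773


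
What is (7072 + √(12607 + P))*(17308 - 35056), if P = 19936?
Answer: -125513856 - 17748*√32543 ≈ -1.2872e+8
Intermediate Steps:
(7072 + √(12607 + P))*(17308 - 35056) = (7072 + √(12607 + 19936))*(17308 - 35056) = (7072 + √32543)*(-17748) = -125513856 - 17748*√32543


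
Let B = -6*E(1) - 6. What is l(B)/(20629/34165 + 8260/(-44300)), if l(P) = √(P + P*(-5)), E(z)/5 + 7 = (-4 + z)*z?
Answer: 15135095*I*√6/451187 ≈ 82.168*I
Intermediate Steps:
E(z) = -35 + 5*z*(-4 + z) (E(z) = -35 + 5*((-4 + z)*z) = -35 + 5*(z*(-4 + z)) = -35 + 5*z*(-4 + z))
B = 294 (B = -6*(-35 - 20*1 + 5*1²) - 6 = -6*(-35 - 20 + 5*1) - 6 = -6*(-35 - 20 + 5) - 6 = -6*(-50) - 6 = 300 - 6 = 294)
l(P) = 2*√(-P) (l(P) = √(P - 5*P) = √(-4*P) = 2*√(-P))
l(B)/(20629/34165 + 8260/(-44300)) = (2*√(-1*294))/(20629/34165 + 8260/(-44300)) = (2*√(-294))/(20629*(1/34165) + 8260*(-1/44300)) = (2*(7*I*√6))/(20629/34165 - 413/2215) = (14*I*√6)/(6316618/15135095) = (14*I*√6)*(15135095/6316618) = 15135095*I*√6/451187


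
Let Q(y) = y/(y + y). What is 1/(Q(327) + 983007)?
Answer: 2/1966015 ≈ 1.0173e-6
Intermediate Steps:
Q(y) = 1/2 (Q(y) = y/((2*y)) = (1/(2*y))*y = 1/2)
1/(Q(327) + 983007) = 1/(1/2 + 983007) = 1/(1966015/2) = 2/1966015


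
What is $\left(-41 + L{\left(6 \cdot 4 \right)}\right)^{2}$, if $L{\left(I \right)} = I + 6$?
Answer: $121$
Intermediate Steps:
$L{\left(I \right)} = 6 + I$
$\left(-41 + L{\left(6 \cdot 4 \right)}\right)^{2} = \left(-41 + \left(6 + 6 \cdot 4\right)\right)^{2} = \left(-41 + \left(6 + 24\right)\right)^{2} = \left(-41 + 30\right)^{2} = \left(-11\right)^{2} = 121$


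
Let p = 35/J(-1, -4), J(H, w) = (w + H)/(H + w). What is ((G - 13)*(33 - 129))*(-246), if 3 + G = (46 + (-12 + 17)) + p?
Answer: 1653120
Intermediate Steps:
J(H, w) = 1 (J(H, w) = (H + w)/(H + w) = 1)
p = 35 (p = 35/1 = 35*1 = 35)
G = 83 (G = -3 + ((46 + (-12 + 17)) + 35) = -3 + ((46 + 5) + 35) = -3 + (51 + 35) = -3 + 86 = 83)
((G - 13)*(33 - 129))*(-246) = ((83 - 13)*(33 - 129))*(-246) = (70*(-96))*(-246) = -6720*(-246) = 1653120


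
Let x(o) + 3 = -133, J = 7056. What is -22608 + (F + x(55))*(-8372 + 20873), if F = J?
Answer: 86484312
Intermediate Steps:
F = 7056
x(o) = -136 (x(o) = -3 - 133 = -136)
-22608 + (F + x(55))*(-8372 + 20873) = -22608 + (7056 - 136)*(-8372 + 20873) = -22608 + 6920*12501 = -22608 + 86506920 = 86484312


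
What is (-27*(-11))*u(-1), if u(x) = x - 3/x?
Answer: 594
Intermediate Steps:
(-27*(-11))*u(-1) = (-27*(-11))*(-1 - 3/(-1)) = 297*(-1 - 3*(-1)) = 297*(-1 + 3) = 297*2 = 594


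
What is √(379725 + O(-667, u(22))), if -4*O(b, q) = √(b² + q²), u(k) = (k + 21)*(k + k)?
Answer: √(1518900 - √4024553)/2 ≈ 615.81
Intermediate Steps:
u(k) = 2*k*(21 + k) (u(k) = (21 + k)*(2*k) = 2*k*(21 + k))
O(b, q) = -√(b² + q²)/4
√(379725 + O(-667, u(22))) = √(379725 - √((-667)² + (2*22*(21 + 22))²)/4) = √(379725 - √(444889 + (2*22*43)²)/4) = √(379725 - √(444889 + 1892²)/4) = √(379725 - √(444889 + 3579664)/4) = √(379725 - √4024553/4)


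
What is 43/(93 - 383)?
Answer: -43/290 ≈ -0.14828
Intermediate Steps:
43/(93 - 383) = 43/(-290) = -1/290*43 = -43/290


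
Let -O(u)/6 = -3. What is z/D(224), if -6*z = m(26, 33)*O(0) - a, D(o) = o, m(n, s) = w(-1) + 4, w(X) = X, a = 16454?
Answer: 1025/84 ≈ 12.202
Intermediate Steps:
O(u) = 18 (O(u) = -6*(-3) = 18)
m(n, s) = 3 (m(n, s) = -1 + 4 = 3)
z = 8200/3 (z = -(3*18 - 1*16454)/6 = -(54 - 16454)/6 = -⅙*(-16400) = 8200/3 ≈ 2733.3)
z/D(224) = (8200/3)/224 = (8200/3)*(1/224) = 1025/84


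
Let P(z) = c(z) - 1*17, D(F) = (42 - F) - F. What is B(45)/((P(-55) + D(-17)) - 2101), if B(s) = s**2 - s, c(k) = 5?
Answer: -660/679 ≈ -0.97202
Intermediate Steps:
D(F) = 42 - 2*F
P(z) = -12 (P(z) = 5 - 1*17 = 5 - 17 = -12)
B(45)/((P(-55) + D(-17)) - 2101) = (45*(-1 + 45))/((-12 + (42 - 2*(-17))) - 2101) = (45*44)/((-12 + (42 + 34)) - 2101) = 1980/((-12 + 76) - 2101) = 1980/(64 - 2101) = 1980/(-2037) = 1980*(-1/2037) = -660/679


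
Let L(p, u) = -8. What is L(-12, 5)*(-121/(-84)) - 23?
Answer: -725/21 ≈ -34.524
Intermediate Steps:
L(-12, 5)*(-121/(-84)) - 23 = -(-968)/(-84) - 23 = -(-968)*(-1)/84 - 23 = -8*121/84 - 23 = -242/21 - 23 = -725/21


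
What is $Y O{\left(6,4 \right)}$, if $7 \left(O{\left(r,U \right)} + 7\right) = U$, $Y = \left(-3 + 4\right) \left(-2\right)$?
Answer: $\frac{90}{7} \approx 12.857$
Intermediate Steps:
$Y = -2$ ($Y = 1 \left(-2\right) = -2$)
$O{\left(r,U \right)} = -7 + \frac{U}{7}$
$Y O{\left(6,4 \right)} = - 2 \left(-7 + \frac{1}{7} \cdot 4\right) = - 2 \left(-7 + \frac{4}{7}\right) = \left(-2\right) \left(- \frac{45}{7}\right) = \frac{90}{7}$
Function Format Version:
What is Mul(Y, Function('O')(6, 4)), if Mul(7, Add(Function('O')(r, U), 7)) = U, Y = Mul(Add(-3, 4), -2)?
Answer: Rational(90, 7) ≈ 12.857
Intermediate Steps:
Y = -2 (Y = Mul(1, -2) = -2)
Function('O')(r, U) = Add(-7, Mul(Rational(1, 7), U))
Mul(Y, Function('O')(6, 4)) = Mul(-2, Add(-7, Mul(Rational(1, 7), 4))) = Mul(-2, Add(-7, Rational(4, 7))) = Mul(-2, Rational(-45, 7)) = Rational(90, 7)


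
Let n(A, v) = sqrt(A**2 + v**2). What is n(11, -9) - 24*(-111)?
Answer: 2664 + sqrt(202) ≈ 2678.2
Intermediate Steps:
n(11, -9) - 24*(-111) = sqrt(11**2 + (-9)**2) - 24*(-111) = sqrt(121 + 81) + 2664 = sqrt(202) + 2664 = 2664 + sqrt(202)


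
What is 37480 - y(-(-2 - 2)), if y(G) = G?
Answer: 37476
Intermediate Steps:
37480 - y(-(-2 - 2)) = 37480 - (-1)*(-2 - 2) = 37480 - (-1)*(-4) = 37480 - 1*4 = 37480 - 4 = 37476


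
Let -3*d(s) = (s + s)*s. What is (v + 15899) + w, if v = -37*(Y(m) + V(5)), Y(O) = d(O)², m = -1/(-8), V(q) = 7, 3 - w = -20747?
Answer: 335370203/9216 ≈ 36390.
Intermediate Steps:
w = 20750 (w = 3 - 1*(-20747) = 3 + 20747 = 20750)
d(s) = -2*s²/3 (d(s) = -(s + s)*s/3 = -2*s*s/3 = -2*s²/3)
m = ⅛ (m = -1*(-⅛) = ⅛ ≈ 0.12500)
Y(O) = 4*O⁴/9 (Y(O) = (-2*O²/3)² = 4*O⁴/9)
v = -2386981/9216 (v = -37*(4*(⅛)⁴/9 + 7) = -37*((4/9)*(1/4096) + 7) = -37*(1/9216 + 7) = -37*64513/9216 = -2386981/9216 ≈ -259.00)
(v + 15899) + w = (-2386981/9216 + 15899) + 20750 = 144138203/9216 + 20750 = 335370203/9216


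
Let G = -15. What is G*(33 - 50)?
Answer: 255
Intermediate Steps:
G*(33 - 50) = -15*(33 - 50) = -15*(-17) = 255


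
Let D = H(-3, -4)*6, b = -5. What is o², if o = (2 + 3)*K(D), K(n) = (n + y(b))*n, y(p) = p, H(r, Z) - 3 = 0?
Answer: 1368900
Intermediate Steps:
H(r, Z) = 3 (H(r, Z) = 3 + 0 = 3)
D = 18 (D = 3*6 = 18)
K(n) = n*(-5 + n) (K(n) = (n - 5)*n = (-5 + n)*n = n*(-5 + n))
o = 1170 (o = (2 + 3)*(18*(-5 + 18)) = 5*(18*13) = 5*234 = 1170)
o² = 1170² = 1368900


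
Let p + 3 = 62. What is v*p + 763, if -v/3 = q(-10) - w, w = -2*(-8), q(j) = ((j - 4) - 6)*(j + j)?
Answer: -67205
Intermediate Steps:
q(j) = 2*j*(-10 + j) (q(j) = ((-4 + j) - 6)*(2*j) = (-10 + j)*(2*j) = 2*j*(-10 + j))
w = 16
p = 59 (p = -3 + 62 = 59)
v = -1152 (v = -3*(2*(-10)*(-10 - 10) - 1*16) = -3*(2*(-10)*(-20) - 16) = -3*(400 - 16) = -3*384 = -1152)
v*p + 763 = -1152*59 + 763 = -67968 + 763 = -67205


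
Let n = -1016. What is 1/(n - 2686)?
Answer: -1/3702 ≈ -0.00027012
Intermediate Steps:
1/(n - 2686) = 1/(-1016 - 2686) = 1/(-3702) = -1/3702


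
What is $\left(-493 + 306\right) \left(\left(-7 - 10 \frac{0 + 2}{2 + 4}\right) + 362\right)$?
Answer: $- \frac{197285}{3} \approx -65762.0$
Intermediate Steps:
$\left(-493 + 306\right) \left(\left(-7 - 10 \frac{0 + 2}{2 + 4}\right) + 362\right) = - 187 \left(\left(-7 - 10 \cdot \frac{2}{6}\right) + 362\right) = - 187 \left(\left(-7 - 10 \cdot 2 \cdot \frac{1}{6}\right) + 362\right) = - 187 \left(\left(-7 - \frac{10}{3}\right) + 362\right) = - 187 \left(- \frac{31}{3} + 362\right) = \left(-187\right) \frac{1055}{3} = - \frac{197285}{3}$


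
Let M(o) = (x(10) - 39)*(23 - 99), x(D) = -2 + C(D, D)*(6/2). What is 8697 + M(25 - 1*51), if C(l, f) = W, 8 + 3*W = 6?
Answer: 11965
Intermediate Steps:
W = -⅔ (W = -8/3 + (⅓)*6 = -8/3 + 2 = -⅔ ≈ -0.66667)
C(l, f) = -⅔
x(D) = -4 (x(D) = -2 - 4/2 = -2 - ⅔*3 = -2 - 2 = -4)
M(o) = 3268 (M(o) = (-4 - 39)*(23 - 99) = -43*(-76) = 3268)
8697 + M(25 - 1*51) = 8697 + 3268 = 11965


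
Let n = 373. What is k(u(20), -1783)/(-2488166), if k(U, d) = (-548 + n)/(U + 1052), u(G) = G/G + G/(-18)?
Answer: 1575/23555467522 ≈ 6.6863e-8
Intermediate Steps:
u(G) = 1 - G/18 (u(G) = 1 + G*(-1/18) = 1 - G/18)
k(U, d) = -175/(1052 + U) (k(U, d) = (-548 + 373)/(U + 1052) = -175/(1052 + U))
k(u(20), -1783)/(-2488166) = -175/(1052 + (1 - 1/18*20))/(-2488166) = -175/(1052 + (1 - 10/9))*(-1/2488166) = -175/(1052 - 1/9)*(-1/2488166) = -175/9467/9*(-1/2488166) = -175*9/9467*(-1/2488166) = -1575/9467*(-1/2488166) = 1575/23555467522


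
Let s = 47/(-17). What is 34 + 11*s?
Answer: 61/17 ≈ 3.5882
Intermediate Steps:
s = -47/17 (s = 47*(-1/17) = -47/17 ≈ -2.7647)
34 + 11*s = 34 + 11*(-47/17) = 34 - 517/17 = 61/17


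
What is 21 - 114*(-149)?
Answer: 17007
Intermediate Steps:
21 - 114*(-149) = 21 + 16986 = 17007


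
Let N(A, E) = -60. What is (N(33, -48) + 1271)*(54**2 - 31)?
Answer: 3493735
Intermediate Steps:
(N(33, -48) + 1271)*(54**2 - 31) = (-60 + 1271)*(54**2 - 31) = 1211*(2916 - 31) = 1211*2885 = 3493735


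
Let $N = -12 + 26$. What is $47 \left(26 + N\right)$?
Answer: $1880$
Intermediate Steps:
$N = 14$
$47 \left(26 + N\right) = 47 \left(26 + 14\right) = 47 \cdot 40 = 1880$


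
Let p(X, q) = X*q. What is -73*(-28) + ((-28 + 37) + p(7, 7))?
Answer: 2102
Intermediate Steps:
-73*(-28) + ((-28 + 37) + p(7, 7)) = -73*(-28) + ((-28 + 37) + 7*7) = 2044 + (9 + 49) = 2044 + 58 = 2102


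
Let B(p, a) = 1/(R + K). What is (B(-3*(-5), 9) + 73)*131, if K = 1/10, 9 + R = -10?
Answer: 1806097/189 ≈ 9556.1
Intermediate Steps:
R = -19 (R = -9 - 10 = -19)
K = ⅒ ≈ 0.10000
B(p, a) = -10/189 (B(p, a) = 1/(-19 + ⅒) = 1/(-189/10) = -10/189)
(B(-3*(-5), 9) + 73)*131 = (-10/189 + 73)*131 = (13787/189)*131 = 1806097/189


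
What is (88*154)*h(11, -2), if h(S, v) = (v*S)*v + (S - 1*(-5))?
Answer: 813120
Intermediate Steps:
h(S, v) = 5 + S + S*v² (h(S, v) = (S*v)*v + (S + 5) = S*v² + (5 + S) = 5 + S + S*v²)
(88*154)*h(11, -2) = (88*154)*(5 + 11 + 11*(-2)²) = 13552*(5 + 11 + 11*4) = 13552*(5 + 11 + 44) = 13552*60 = 813120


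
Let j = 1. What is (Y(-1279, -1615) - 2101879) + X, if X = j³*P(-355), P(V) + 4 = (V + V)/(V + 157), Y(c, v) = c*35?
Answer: -212517797/99 ≈ -2.1466e+6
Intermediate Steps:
Y(c, v) = 35*c
P(V) = -4 + 2*V/(157 + V) (P(V) = -4 + (V + V)/(V + 157) = -4 + (2*V)/(157 + V) = -4 + 2*V/(157 + V))
X = -41/99 (X = 1³*(2*(-314 - 1*(-355))/(157 - 355)) = 1*(2*(-314 + 355)/(-198)) = 1*(2*(-1/198)*41) = 1*(-41/99) = -41/99 ≈ -0.41414)
(Y(-1279, -1615) - 2101879) + X = (35*(-1279) - 2101879) - 41/99 = (-44765 - 2101879) - 41/99 = -2146644 - 41/99 = -212517797/99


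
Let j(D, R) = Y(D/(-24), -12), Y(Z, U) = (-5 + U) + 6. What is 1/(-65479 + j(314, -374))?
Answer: -1/65490 ≈ -1.5269e-5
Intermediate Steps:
Y(Z, U) = 1 + U
j(D, R) = -11 (j(D, R) = 1 - 12 = -11)
1/(-65479 + j(314, -374)) = 1/(-65479 - 11) = 1/(-65490) = -1/65490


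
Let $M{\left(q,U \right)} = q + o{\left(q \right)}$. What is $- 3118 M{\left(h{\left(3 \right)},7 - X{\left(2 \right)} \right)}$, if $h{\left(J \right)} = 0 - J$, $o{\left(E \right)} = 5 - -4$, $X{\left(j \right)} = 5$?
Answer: $-18708$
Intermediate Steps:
$o{\left(E \right)} = 9$ ($o{\left(E \right)} = 5 + 4 = 9$)
$h{\left(J \right)} = - J$
$M{\left(q,U \right)} = 9 + q$ ($M{\left(q,U \right)} = q + 9 = 9 + q$)
$- 3118 M{\left(h{\left(3 \right)},7 - X{\left(2 \right)} \right)} = - 3118 \left(9 - 3\right) = \left(-3118\right) 6 = -18708$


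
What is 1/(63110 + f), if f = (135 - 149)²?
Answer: 1/63306 ≈ 1.5796e-5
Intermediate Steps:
f = 196 (f = (-14)² = 196)
1/(63110 + f) = 1/(63110 + 196) = 1/63306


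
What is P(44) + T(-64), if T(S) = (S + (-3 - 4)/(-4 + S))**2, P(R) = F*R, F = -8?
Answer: 17251377/4624 ≈ 3730.8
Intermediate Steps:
P(R) = -8*R
T(S) = (S - 7/(-4 + S))**2
P(44) + T(-64) = -8*44 + (7 - 1*(-64)**2 + 4*(-64))**2/(-4 - 64)**2 = -352 + (7 - 1*4096 - 256)**2/(-68)**2 = -352 + (7 - 4096 - 256)**2/4624 = -352 + (1/4624)*(-4345)**2 = -352 + (1/4624)*18879025 = -352 + 18879025/4624 = 17251377/4624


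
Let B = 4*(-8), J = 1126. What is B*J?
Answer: -36032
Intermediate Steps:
B = -32
B*J = -32*1126 = -36032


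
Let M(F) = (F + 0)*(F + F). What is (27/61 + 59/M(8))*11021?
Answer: 77753155/7808 ≈ 9958.1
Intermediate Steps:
M(F) = 2*F**2 (M(F) = F*(2*F) = 2*F**2)
(27/61 + 59/M(8))*11021 = (27/61 + 59/((2*8**2)))*11021 = (27*(1/61) + 59/((2*64)))*11021 = (27/61 + 59/128)*11021 = (7055/7808)*11021 = 77753155/7808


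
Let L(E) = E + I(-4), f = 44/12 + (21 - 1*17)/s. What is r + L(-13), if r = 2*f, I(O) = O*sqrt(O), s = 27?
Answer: -145/27 - 8*I ≈ -5.3704 - 8.0*I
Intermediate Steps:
f = 103/27 (f = 44/12 + (21 - 1*17)/27 = 44*(1/12) + (21 - 17)*(1/27) = 11/3 + 4*(1/27) = 11/3 + 4/27 = 103/27 ≈ 3.8148)
I(O) = O**(3/2)
r = 206/27 (r = 2*(103/27) = 206/27 ≈ 7.6296)
L(E) = E - 8*I (L(E) = E + (-4)**(3/2) = E - 8*I)
r + L(-13) = 206/27 + (-13 - 8*I) = -145/27 - 8*I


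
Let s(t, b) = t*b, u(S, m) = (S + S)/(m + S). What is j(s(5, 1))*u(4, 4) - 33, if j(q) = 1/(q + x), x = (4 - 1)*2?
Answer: -362/11 ≈ -32.909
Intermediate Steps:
x = 6 (x = 3*2 = 6)
u(S, m) = 2*S/(S + m) (u(S, m) = (2*S)/(S + m) = 2*S/(S + m))
s(t, b) = b*t
j(q) = 1/(6 + q) (j(q) = 1/(q + 6) = 1/(6 + q))
j(s(5, 1))*u(4, 4) - 33 = (2*4/(4 + 4))/(6 + 1*5) - 33 = (2*4/8)/(6 + 5) - 33 = (2*4*(⅛))/11 - 33 = (1/11)*1 - 33 = 1/11 - 33 = -362/11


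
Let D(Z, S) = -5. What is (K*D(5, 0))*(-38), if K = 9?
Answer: 1710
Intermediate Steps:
(K*D(5, 0))*(-38) = (9*(-5))*(-38) = -45*(-38) = 1710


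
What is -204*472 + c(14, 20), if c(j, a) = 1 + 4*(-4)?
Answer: -96303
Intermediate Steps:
c(j, a) = -15 (c(j, a) = 1 - 16 = -15)
-204*472 + c(14, 20) = -204*472 - 15 = -96288 - 15 = -96303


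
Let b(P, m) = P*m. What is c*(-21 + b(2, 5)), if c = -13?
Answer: 143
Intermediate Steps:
c*(-21 + b(2, 5)) = -13*(-21 + 2*5) = -13*(-21 + 10) = -13*(-11) = 143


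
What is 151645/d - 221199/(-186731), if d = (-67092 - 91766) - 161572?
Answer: 8512394615/11966842866 ≈ 0.71133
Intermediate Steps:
d = -320430 (d = -158858 - 161572 = -320430)
151645/d - 221199/(-186731) = 151645/(-320430) - 221199/(-186731) = 151645*(-1/320430) - 221199*(-1/186731) = -30329/64086 + 221199/186731 = 8512394615/11966842866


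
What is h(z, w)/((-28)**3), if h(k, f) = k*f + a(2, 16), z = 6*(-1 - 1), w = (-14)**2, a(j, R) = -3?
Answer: 2355/21952 ≈ 0.10728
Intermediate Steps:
w = 196
z = -12 (z = 6*(-2) = -12)
h(k, f) = -3 + f*k (h(k, f) = k*f - 3 = f*k - 3 = -3 + f*k)
h(z, w)/((-28)**3) = (-3 + 196*(-12))/((-28)**3) = (-3 - 2352)/(-21952) = -2355*(-1/21952) = 2355/21952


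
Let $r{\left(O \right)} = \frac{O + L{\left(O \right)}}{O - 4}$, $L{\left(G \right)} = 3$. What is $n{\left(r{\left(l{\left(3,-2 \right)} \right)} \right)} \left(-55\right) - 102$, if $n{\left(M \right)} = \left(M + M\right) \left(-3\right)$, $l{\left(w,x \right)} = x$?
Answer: $-157$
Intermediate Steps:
$r{\left(O \right)} = \frac{3 + O}{-4 + O}$ ($r{\left(O \right)} = \frac{O + 3}{O - 4} = \frac{3 + O}{-4 + O}$)
$n{\left(M \right)} = - 6 M$ ($n{\left(M \right)} = 2 M \left(-3\right) = - 6 M$)
$n{\left(r{\left(l{\left(3,-2 \right)} \right)} \right)} \left(-55\right) - 102 = - 6 \frac{3 - 2}{-4 - 2} \left(-55\right) - 102 = - 6 \frac{1}{-6} \cdot 1 \left(-55\right) - 102 = - 6 \left(\left(- \frac{1}{6}\right) 1\right) \left(-55\right) - 102 = \left(-6\right) \left(- \frac{1}{6}\right) \left(-55\right) - 102 = 1 \left(-55\right) - 102 = -55 - 102 = -157$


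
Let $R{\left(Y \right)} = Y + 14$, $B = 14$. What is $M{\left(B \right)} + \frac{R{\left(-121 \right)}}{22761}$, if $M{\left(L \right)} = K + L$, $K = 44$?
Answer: $\frac{1320031}{22761} \approx 57.995$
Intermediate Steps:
$R{\left(Y \right)} = 14 + Y$
$M{\left(L \right)} = 44 + L$
$M{\left(B \right)} + \frac{R{\left(-121 \right)}}{22761} = \left(44 + 14\right) + \frac{14 - 121}{22761} = 58 - \frac{107}{22761} = \frac{1320031}{22761}$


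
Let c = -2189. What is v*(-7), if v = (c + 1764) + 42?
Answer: 2681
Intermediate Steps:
v = -383 (v = (-2189 + 1764) + 42 = -425 + 42 = -383)
v*(-7) = -383*(-7) = 2681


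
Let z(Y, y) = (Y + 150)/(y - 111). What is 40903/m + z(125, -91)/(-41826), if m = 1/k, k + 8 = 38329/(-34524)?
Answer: -4528884768842849/12153673602 ≈ -3.7264e+5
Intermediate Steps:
k = -314521/34524 (k = -8 + 38329/(-34524) = -8 + 38329*(-1/34524) = -8 - 38329/34524 = -314521/34524 ≈ -9.1102)
z(Y, y) = (150 + Y)/(-111 + y)
m = -34524/314521 (m = 1/(-314521/34524) = -34524/314521 ≈ -0.10977)
40903/m + z(125, -91)/(-41826) = 40903/(-34524/314521) + ((150 + 125)/(-111 - 91))/(-41826) = 40903*(-314521/34524) + (275/(-202))*(-1/41826) = -12864852463/34524 - 1/202*275*(-1/41826) = -12864852463/34524 - 275/202*(-1/41826) = -12864852463/34524 + 275/8448852 = -4528884768842849/12153673602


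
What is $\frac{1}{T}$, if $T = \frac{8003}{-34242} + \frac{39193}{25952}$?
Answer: $\frac{444324192}{567176425} \approx 0.7834$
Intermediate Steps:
$T = \frac{567176425}{444324192}$ ($T = 8003 \left(- \frac{1}{34242}\right) + 39193 \cdot \frac{1}{25952} = - \frac{8003}{34242} + \frac{39193}{25952} = \frac{567176425}{444324192} \approx 1.2765$)
$\frac{1}{T} = \frac{1}{\frac{567176425}{444324192}} = \frac{444324192}{567176425}$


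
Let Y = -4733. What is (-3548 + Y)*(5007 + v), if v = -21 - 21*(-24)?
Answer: -45462690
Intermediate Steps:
v = 483 (v = -21 + 504 = 483)
(-3548 + Y)*(5007 + v) = (-3548 - 4733)*(5007 + 483) = -8281*5490 = -45462690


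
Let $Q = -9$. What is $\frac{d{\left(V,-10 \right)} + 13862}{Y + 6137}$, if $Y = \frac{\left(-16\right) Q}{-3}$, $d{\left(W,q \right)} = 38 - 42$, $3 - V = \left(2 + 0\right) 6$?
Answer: $\frac{13858}{6089} \approx 2.2759$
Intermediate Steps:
$V = -9$ ($V = 3 - \left(2 + 0\right) 6 = 3 - 2 \cdot 6 = 3 - 12 = -9$)
$d{\left(W,q \right)} = -4$ ($d{\left(W,q \right)} = 38 - 42 = -4$)
$Y = -48$ ($Y = \frac{\left(-16\right) \left(-9\right)}{-3} = 144 \left(- \frac{1}{3}\right) = -48$)
$\frac{d{\left(V,-10 \right)} + 13862}{Y + 6137} = \frac{-4 + 13862}{-48 + 6137} = \frac{13858}{6089}$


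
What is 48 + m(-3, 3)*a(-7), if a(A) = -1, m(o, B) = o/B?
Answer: 49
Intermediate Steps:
48 + m(-3, 3)*a(-7) = 48 - 3/3*(-1) = 48 - 3*1/3*(-1) = 48 - 1*(-1) = 48 + 1 = 49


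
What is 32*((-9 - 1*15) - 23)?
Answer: -1504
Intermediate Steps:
32*((-9 - 1*15) - 23) = 32*((-9 - 15) - 23) = 32*(-24 - 23) = 32*(-47) = -1504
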